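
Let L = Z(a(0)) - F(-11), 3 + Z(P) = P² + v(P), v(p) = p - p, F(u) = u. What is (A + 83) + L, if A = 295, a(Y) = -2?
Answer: 390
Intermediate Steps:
v(p) = 0
Z(P) = -3 + P² (Z(P) = -3 + (P² + 0) = -3 + P²)
L = 12 (L = (-3 + (-2)²) - 1*(-11) = (-3 + 4) + 11 = 1 + 11 = 12)
(A + 83) + L = (295 + 83) + 12 = 378 + 12 = 390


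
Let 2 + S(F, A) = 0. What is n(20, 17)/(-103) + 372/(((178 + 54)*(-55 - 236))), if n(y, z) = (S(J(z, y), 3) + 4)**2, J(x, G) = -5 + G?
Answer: -25697/579478 ≈ -0.044345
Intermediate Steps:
S(F, A) = -2 (S(F, A) = -2 + 0 = -2)
n(y, z) = 4 (n(y, z) = (-2 + 4)**2 = 2**2 = 4)
n(20, 17)/(-103) + 372/(((178 + 54)*(-55 - 236))) = 4/(-103) + 372/(((178 + 54)*(-55 - 236))) = 4*(-1/103) + 372/((232*(-291))) = -4/103 + 372/(-67512) = -4/103 + 372*(-1/67512) = -4/103 - 31/5626 = -25697/579478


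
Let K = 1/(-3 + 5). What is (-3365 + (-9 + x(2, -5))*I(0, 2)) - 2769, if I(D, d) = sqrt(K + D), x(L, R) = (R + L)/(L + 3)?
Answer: -6134 - 24*sqrt(2)/5 ≈ -6140.8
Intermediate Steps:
x(L, R) = (L + R)/(3 + L)
K = 1/2 ≈ 0.50000
I(D, d) = sqrt(1/2 + D)
(-3365 + (-9 + x(2, -5))*I(0, 2)) - 2769 = (-3365 + (-9 + (2 - 5)/(3 + 2))*(sqrt(2 + 4*0)/2)) - 2769 = (-3365 + (-9 - 3/5)*(sqrt(2 + 0)/2)) - 2769 = (-3365 + (-9 + (1/5)*(-3))*(sqrt(2)/2)) - 2769 = (-3365 + (-9 - 3/5)*(sqrt(2)/2)) - 2769 = (-3365 - 24*sqrt(2)/5) - 2769 = -6134 - 24*sqrt(2)/5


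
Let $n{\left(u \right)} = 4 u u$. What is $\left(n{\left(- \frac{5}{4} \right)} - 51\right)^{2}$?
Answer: $\frac{32041}{16} \approx 2002.6$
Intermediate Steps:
$n{\left(u \right)} = 4 u^{2}$
$\left(n{\left(- \frac{5}{4} \right)} - 51\right)^{2} = \left(4 \left(- \frac{5}{4}\right)^{2} - 51\right)^{2} = \left(4 \cdot \frac{25}{16} - 51\right)^{2} = \left(\frac{25}{4} - 51\right)^{2} = \left(- \frac{179}{4}\right)^{2} = \frac{32041}{16}$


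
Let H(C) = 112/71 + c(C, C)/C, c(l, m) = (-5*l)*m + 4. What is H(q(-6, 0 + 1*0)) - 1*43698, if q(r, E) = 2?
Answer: -3103014/71 ≈ -43704.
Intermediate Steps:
c(l, m) = 4 - 5*l*m (c(l, m) = -5*l*m + 4 = 4 - 5*l*m)
H(C) = 112/71 + (4 - 5*C²)/C (H(C) = 112/71 + (4 - 5*C*C)/C = 112*(1/71) + (4 - 5*C²)/C = 112/71 + (4 - 5*C²)/C)
H(q(-6, 0 + 1*0)) - 1*43698 = (112/71 - 5*2 + 4/2) - 1*43698 = (112/71 - 10 + 4*(½)) - 43698 = (112/71 - 10 + 2) - 43698 = -456/71 - 43698 = -3103014/71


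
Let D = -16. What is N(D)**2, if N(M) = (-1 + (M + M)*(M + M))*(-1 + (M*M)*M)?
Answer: 17566417295361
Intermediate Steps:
N(M) = (-1 + M**3)*(-1 + 4*M**2) (N(M) = (-1 + (2*M)*(2*M))*(-1 + M**2*M) = (-1 + 4*M**2)*(-1 + M**3) = (-1 + M**3)*(-1 + 4*M**2))
N(D)**2 = (1 - 1*(-16)**3 - 4*(-16)**2 + 4*(-16)**5)**2 = (1 - 1*(-4096) - 4*256 + 4*(-1048576))**2 = (1 + 4096 - 1024 - 4194304)**2 = (-4191231)**2 = 17566417295361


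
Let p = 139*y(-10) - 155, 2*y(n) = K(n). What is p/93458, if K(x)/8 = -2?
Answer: -1267/93458 ≈ -0.013557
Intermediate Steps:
K(x) = -16 (K(x) = 8*(-2) = -16)
y(n) = -8 (y(n) = (½)*(-16) = -8)
p = -1267 (p = 139*(-8) - 155 = -1112 - 155 = -1267)
p/93458 = -1267/93458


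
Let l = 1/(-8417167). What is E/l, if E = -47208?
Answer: 397357619736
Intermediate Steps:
l = -1/8417167 ≈ -1.1880e-7
E/l = -47208/(-1/8417167) = -47208*(-8417167) = 397357619736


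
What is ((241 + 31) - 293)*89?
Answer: -1869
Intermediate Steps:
((241 + 31) - 293)*89 = (272 - 293)*89 = -21*89 = -1869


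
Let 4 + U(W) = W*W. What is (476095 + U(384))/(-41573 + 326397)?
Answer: 623547/284824 ≈ 2.1892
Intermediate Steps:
U(W) = -4 + W**2 (U(W) = -4 + W*W = -4 + W**2)
(476095 + U(384))/(-41573 + 326397) = (476095 + (-4 + 384**2))/(-41573 + 326397) = (476095 + (-4 + 147456))/284824 = (476095 + 147452)*(1/284824) = 623547*(1/284824) = 623547/284824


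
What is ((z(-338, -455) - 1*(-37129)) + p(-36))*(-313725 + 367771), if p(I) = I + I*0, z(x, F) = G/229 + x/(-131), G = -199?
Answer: 60142617955040/29999 ≈ 2.0048e+9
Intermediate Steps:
z(x, F) = -199/229 - x/131 (z(x, F) = -199/229 + x/(-131) = -199*1/229 + x*(-1/131) = -199/229 - x/131)
p(I) = I (p(I) = I + 0 = I)
((z(-338, -455) - 1*(-37129)) + p(-36))*(-313725 + 367771) = (((-199/229 - 1/131*(-338)) - 1*(-37129)) - 36)*(-313725 + 367771) = (((-199/229 + 338/131) + 37129) - 36)*54046 = ((51333/29999 + 37129) - 36)*54046 = (1113884204/29999 - 36)*54046 = (1112804240/29999)*54046 = 60142617955040/29999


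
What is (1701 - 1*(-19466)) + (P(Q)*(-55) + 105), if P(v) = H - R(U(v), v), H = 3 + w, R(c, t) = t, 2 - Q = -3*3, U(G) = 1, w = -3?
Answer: 21877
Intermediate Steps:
Q = 11 (Q = 2 - (-3)*3 = 2 - 1*(-9) = 2 + 9 = 11)
H = 0 (H = 3 - 3 = 0)
P(v) = -v (P(v) = 0 - v = -v)
(1701 - 1*(-19466)) + (P(Q)*(-55) + 105) = (1701 - 1*(-19466)) + (-1*11*(-55) + 105) = (1701 + 19466) + (-11*(-55) + 105) = 21167 + (605 + 105) = 21167 + 710 = 21877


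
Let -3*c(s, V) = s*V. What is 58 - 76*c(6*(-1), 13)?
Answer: -1918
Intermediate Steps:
c(s, V) = -V*s/3 (c(s, V) = -s*V/3 = -V*s/3)
58 - 76*c(6*(-1), 13) = 58 - (-76)*13*6*(-1)/3 = 58 - (-76)*13*(-6)/3 = 58 - 76*26 = 58 - 1976 = -1918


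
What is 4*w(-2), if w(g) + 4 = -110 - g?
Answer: -448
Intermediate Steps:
w(g) = -114 - g (w(g) = -4 + (-110 - g) = -114 - g)
4*w(-2) = 4*(-114 - 1*(-2)) = 4*(-114 + 2) = 4*(-112) = -448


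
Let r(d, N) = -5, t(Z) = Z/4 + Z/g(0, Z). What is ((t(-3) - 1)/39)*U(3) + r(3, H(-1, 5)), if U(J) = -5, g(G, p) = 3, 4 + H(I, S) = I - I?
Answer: -725/156 ≈ -4.6474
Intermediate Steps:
H(I, S) = -4 (H(I, S) = -4 + (I - I) = -4 + 0 = -4)
t(Z) = 7*Z/12 (t(Z) = Z/4 + Z/3 = 7*Z/12)
((t(-3) - 1)/39)*U(3) + r(3, H(-1, 5)) = (((7/12)*(-3) - 1)/39)*(-5) - 5 = ((-7/4 - 1)*(1/39))*(-5) - 5 = -11/4*1/39*(-5) - 5 = -11/156*(-5) - 5 = 55/156 - 5 = -725/156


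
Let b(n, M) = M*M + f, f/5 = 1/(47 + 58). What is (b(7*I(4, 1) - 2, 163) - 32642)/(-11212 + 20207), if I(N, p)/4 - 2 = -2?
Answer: -127532/188895 ≈ -0.67515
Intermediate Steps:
f = 1/21 (f = 5/(47 + 58) = 5/105 = 5*(1/105) = 1/21 ≈ 0.047619)
I(N, p) = 0 (I(N, p) = 8 + 4*(-2) = 8 - 8 = 0)
b(n, M) = 1/21 + M² (b(n, M) = M*M + 1/21 = M² + 1/21 = 1/21 + M²)
(b(7*I(4, 1) - 2, 163) - 32642)/(-11212 + 20207) = ((1/21 + 163²) - 32642)/(-11212 + 20207) = ((1/21 + 26569) - 32642)/8995 = (557950/21 - 32642)*(1/8995) = -127532/21*1/8995 = -127532/188895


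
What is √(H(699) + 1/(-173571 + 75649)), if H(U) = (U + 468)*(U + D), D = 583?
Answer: 17*√49638835962166/97922 ≈ 1223.1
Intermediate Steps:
H(U) = (468 + U)*(583 + U) (H(U) = (U + 468)*(U + 583) = (468 + U)*(583 + U))
√(H(699) + 1/(-173571 + 75649)) = √((272844 + 699² + 1051*699) + 1/(-173571 + 75649)) = √((272844 + 488601 + 734649) + 1/(-97922)) = √(1496094 - 1/97922) = √(146500516667/97922) = 17*√49638835962166/97922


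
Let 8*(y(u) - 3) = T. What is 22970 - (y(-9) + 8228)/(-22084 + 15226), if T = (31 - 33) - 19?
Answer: 1260291907/54864 ≈ 22971.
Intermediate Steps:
T = -21 (T = -2 - 19 = -21)
y(u) = 3/8 (y(u) = 3 + (⅛)*(-21) = 3 - 21/8 = 3/8)
22970 - (y(-9) + 8228)/(-22084 + 15226) = 22970 - (3/8 + 8228)/(-22084 + 15226) = 22970 - 65827/(8*(-6858)) = 22970 - 65827*(-1)/(8*6858) = 22970 - 1*(-65827/54864) = 22970 + 65827/54864 = 1260291907/54864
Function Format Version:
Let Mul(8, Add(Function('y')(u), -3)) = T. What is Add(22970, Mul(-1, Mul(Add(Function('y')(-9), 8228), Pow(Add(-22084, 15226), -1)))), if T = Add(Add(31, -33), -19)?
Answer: Rational(1260291907, 54864) ≈ 22971.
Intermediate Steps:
T = -21 (T = Add(-2, -19) = -21)
Function('y')(u) = Rational(3, 8) (Function('y')(u) = Add(3, Mul(Rational(1, 8), -21)) = Add(3, Rational(-21, 8)) = Rational(3, 8))
Add(22970, Mul(-1, Mul(Add(Function('y')(-9), 8228), Pow(Add(-22084, 15226), -1)))) = Add(22970, Mul(-1, Mul(Add(Rational(3, 8), 8228), Pow(Add(-22084, 15226), -1)))) = Add(22970, Mul(-1, Mul(Rational(65827, 8), Pow(-6858, -1)))) = Add(22970, Mul(-1, Mul(Rational(65827, 8), Rational(-1, 6858)))) = Add(22970, Mul(-1, Rational(-65827, 54864))) = Add(22970, Rational(65827, 54864)) = Rational(1260291907, 54864)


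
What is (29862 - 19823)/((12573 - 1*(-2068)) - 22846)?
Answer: -10039/8205 ≈ -1.2235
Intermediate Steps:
(29862 - 19823)/((12573 - 1*(-2068)) - 22846) = 10039/((12573 + 2068) - 22846) = 10039/(14641 - 22846) = 10039/(-8205) = 10039*(-1/8205) = -10039/8205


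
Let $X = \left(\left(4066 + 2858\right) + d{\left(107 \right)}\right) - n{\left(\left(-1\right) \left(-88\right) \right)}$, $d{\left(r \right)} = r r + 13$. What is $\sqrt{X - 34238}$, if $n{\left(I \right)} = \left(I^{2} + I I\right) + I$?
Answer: $18 i \sqrt{97} \approx 177.28 i$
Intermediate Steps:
$d{\left(r \right)} = 13 + r^{2}$ ($d{\left(r \right)} = r^{2} + 13 = 13 + r^{2}$)
$n{\left(I \right)} = I + 2 I^{2}$ ($n{\left(I \right)} = \left(I^{2} + I^{2}\right) + I = 2 I^{2} + I = I + 2 I^{2}$)
$X = 2810$ ($X = \left(\left(4066 + 2858\right) + \left(13 + 107^{2}\right)\right) - \left(-1\right) \left(-88\right) \left(1 + 2 \left(\left(-1\right) \left(-88\right)\right)\right) = \left(6924 + \left(13 + 11449\right)\right) - 88 \left(1 + 2 \cdot 88\right) = \left(6924 + 11462\right) - 88 \left(1 + 176\right) = 18386 - 88 \cdot 177 = 18386 - 15576 = 2810$)
$\sqrt{X - 34238} = \sqrt{2810 - 34238} = \sqrt{-31428} = 18 i \sqrt{97}$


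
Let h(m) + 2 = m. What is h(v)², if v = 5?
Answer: 9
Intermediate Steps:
h(m) = -2 + m
h(v)² = (-2 + 5)² = 3² = 9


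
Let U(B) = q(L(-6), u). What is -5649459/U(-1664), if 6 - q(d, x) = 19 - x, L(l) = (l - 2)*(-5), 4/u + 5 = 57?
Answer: 24480989/56 ≈ 4.3716e+5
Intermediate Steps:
u = 1/13 (u = 4/(-5 + 57) = 4/52 = 4*(1/52) = 1/13 ≈ 0.076923)
L(l) = 10 - 5*l (L(l) = (-2 + l)*(-5) = 10 - 5*l)
q(d, x) = -13 + x (q(d, x) = 6 - (19 - x) = 6 + (-19 + x) = -13 + x)
U(B) = -168/13 (U(B) = -13 + 1/13 = -168/13)
-5649459/U(-1664) = -5649459/(-168/13) = -5649459*(-13/168) = 24480989/56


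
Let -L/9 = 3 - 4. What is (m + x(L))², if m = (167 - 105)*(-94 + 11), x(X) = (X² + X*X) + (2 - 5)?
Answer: 24870169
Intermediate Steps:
L = 9 (L = -9*(3 - 4) = -9*(-1) = 9)
x(X) = -3 + 2*X² (x(X) = (X² + X²) - 3 = 2*X² - 3 = -3 + 2*X²)
m = -5146 (m = 62*(-83) = -5146)
(m + x(L))² = (-5146 + (-3 + 2*9²))² = (-5146 + (-3 + 2*81))² = (-5146 + (-3 + 162))² = (-5146 + 159)² = (-4987)² = 24870169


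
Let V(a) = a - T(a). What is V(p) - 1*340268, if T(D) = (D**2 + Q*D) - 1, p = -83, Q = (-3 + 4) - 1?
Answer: -347239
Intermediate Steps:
Q = 0 (Q = 1 - 1 = 0)
T(D) = -1 + D**2 (T(D) = (D**2 + 0*D) - 1 = (D**2 + 0) - 1 = D**2 - 1 = -1 + D**2)
V(a) = 1 + a - a**2 (V(a) = a - (-1 + a**2) = a + (1 - a**2) = 1 + a - a**2)
V(p) - 1*340268 = (1 - 83 - 1*(-83)**2) - 1*340268 = (1 - 83 - 1*6889) - 340268 = (1 - 83 - 6889) - 340268 = -6971 - 340268 = -347239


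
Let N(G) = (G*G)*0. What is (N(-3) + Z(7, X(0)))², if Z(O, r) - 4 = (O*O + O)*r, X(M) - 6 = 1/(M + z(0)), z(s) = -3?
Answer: 929296/9 ≈ 1.0326e+5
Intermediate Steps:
X(M) = 6 + 1/(-3 + M) (X(M) = 6 + 1/(M - 3) = 6 + 1/(-3 + M))
N(G) = 0 (N(G) = G²*0 = 0)
Z(O, r) = 4 + r*(O + O²) (Z(O, r) = 4 + (O*O + O)*r = 4 + (O² + O)*r = 4 + (O + O²)*r = 4 + r*(O + O²))
(N(-3) + Z(7, X(0)))² = (0 + (4 + 7*((-17 + 6*0)/(-3 + 0)) + ((-17 + 6*0)/(-3 + 0))*7²))² = (0 + (4 + 7*((-17 + 0)/(-3)) + ((-17 + 0)/(-3))*49))² = (0 + (4 + 7*(-⅓*(-17)) - ⅓*(-17)*49))² = (0 + (4 + 7*(17/3) + (17/3)*49))² = (0 + (4 + 119/3 + 833/3))² = (0 + 964/3)² = (964/3)² = 929296/9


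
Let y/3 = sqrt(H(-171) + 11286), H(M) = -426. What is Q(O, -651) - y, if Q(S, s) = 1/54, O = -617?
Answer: 1/54 - 6*sqrt(2715) ≈ -312.62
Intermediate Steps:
Q(S, s) = 1/54
y = 6*sqrt(2715) (y = 3*sqrt(-426 + 11286) = 3*sqrt(10860) = 3*(2*sqrt(2715)) = 6*sqrt(2715) ≈ 312.63)
Q(O, -651) - y = 1/54 - 6*sqrt(2715)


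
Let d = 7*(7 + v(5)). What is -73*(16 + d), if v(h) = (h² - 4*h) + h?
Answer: -9855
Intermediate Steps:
v(h) = h² - 3*h
d = 119 (d = 7*(7 + 5*(-3 + 5)) = 7*(7 + 5*2) = 7*(7 + 10) = 7*17 = 119)
-73*(16 + d) = -73*(16 + 119) = -73*135 = -9855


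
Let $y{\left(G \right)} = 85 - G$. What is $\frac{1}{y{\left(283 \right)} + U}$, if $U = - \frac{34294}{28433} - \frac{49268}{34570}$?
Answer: $- \frac{491464405}{98603142502} \approx -0.0049843$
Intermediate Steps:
$U = - \frac{1293190312}{491464405}$ ($U = \left(-34294\right) \frac{1}{28433} - \frac{24634}{17285} = - \frac{34294}{28433} - \frac{24634}{17285} = - \frac{1293190312}{491464405} \approx -2.6313$)
$\frac{1}{y{\left(283 \right)} + U} = \frac{1}{\left(85 - 283\right) - \frac{1293190312}{491464405}} = \frac{1}{-198 - \frac{1293190312}{491464405}} = \frac{1}{- \frac{98603142502}{491464405}} = - \frac{491464405}{98603142502}$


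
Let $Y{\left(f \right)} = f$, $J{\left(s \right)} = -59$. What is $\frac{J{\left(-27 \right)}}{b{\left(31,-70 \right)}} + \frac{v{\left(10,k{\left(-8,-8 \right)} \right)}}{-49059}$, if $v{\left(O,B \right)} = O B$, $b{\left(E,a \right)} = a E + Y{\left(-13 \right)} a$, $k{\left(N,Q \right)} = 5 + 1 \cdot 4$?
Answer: $\frac{103003}{2289420} \approx 0.044991$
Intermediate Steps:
$k{\left(N,Q \right)} = 9$ ($k{\left(N,Q \right)} = 5 + 4 = 9$)
$b{\left(E,a \right)} = - 13 a + E a$ ($b{\left(E,a \right)} = a E - 13 a = E a - 13 a = - 13 a + E a$)
$v{\left(O,B \right)} = B O$
$\frac{J{\left(-27 \right)}}{b{\left(31,-70 \right)}} + \frac{v{\left(10,k{\left(-8,-8 \right)} \right)}}{-49059} = - \frac{59}{\left(-70\right) \left(-13 + 31\right)} + \frac{9 \cdot 10}{-49059} = - \frac{59}{\left(-70\right) 18} + 90 \left(- \frac{1}{49059}\right) = - \frac{59}{-1260} - \frac{10}{5451} = \left(-59\right) \left(- \frac{1}{1260}\right) - \frac{10}{5451} = \frac{59}{1260} - \frac{10}{5451} = \frac{103003}{2289420}$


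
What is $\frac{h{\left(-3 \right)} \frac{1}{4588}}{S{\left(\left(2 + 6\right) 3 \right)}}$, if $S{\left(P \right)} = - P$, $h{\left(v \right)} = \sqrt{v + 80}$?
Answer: $- \frac{\sqrt{77}}{110112} \approx -7.9691 \cdot 10^{-5}$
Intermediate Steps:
$h{\left(v \right)} = \sqrt{80 + v}$
$\frac{h{\left(-3 \right)} \frac{1}{4588}}{S{\left(\left(2 + 6\right) 3 \right)}} = \frac{\sqrt{80 - 3} \cdot \frac{1}{4588}}{\left(-1\right) \left(2 + 6\right) 3} = \frac{\sqrt{77} \cdot \frac{1}{4588}}{\left(-1\right) 8 \cdot 3} = \frac{\frac{1}{4588} \sqrt{77}}{\left(-1\right) 24} = \frac{\frac{1}{4588} \sqrt{77}}{-24} = \frac{\sqrt{77}}{4588} \left(- \frac{1}{24}\right) = - \frac{\sqrt{77}}{110112}$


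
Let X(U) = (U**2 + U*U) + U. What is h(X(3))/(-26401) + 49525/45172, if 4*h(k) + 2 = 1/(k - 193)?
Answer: 224895534385/205124787184 ≈ 1.0964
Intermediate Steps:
X(U) = U + 2*U**2 (X(U) = (U**2 + U**2) + U = 2*U**2 + U = U + 2*U**2)
h(k) = -1/2 + 1/(4*(-193 + k)) (h(k) = -1/2 + 1/(4*(k - 193)) = -1/2 + 1/(4*(-193 + k)))
h(X(3))/(-26401) + 49525/45172 = ((387 - 6*(1 + 2*3))/(4*(-193 + 3*(1 + 2*3))))/(-26401) + 49525/45172 = ((387 - 6*(1 + 6))/(4*(-193 + 3*(1 + 6))))*(-1/26401) + 49525*(1/45172) = ((387 - 6*7)/(4*(-193 + 3*7)))*(-1/26401) + 49525/45172 = ((387 - 2*21)/(4*(-193 + 21)))*(-1/26401) + 49525/45172 = ((1/4)*(387 - 42)/(-172))*(-1/26401) + 49525/45172 = ((1/4)*(-1/172)*345)*(-1/26401) + 49525/45172 = -345/688*(-1/26401) + 49525/45172 = 345/18163888 + 49525/45172 = 224895534385/205124787184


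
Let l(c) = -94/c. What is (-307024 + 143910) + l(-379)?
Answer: -61820112/379 ≈ -1.6311e+5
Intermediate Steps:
(-307024 + 143910) + l(-379) = (-307024 + 143910) - 94/(-379) = -163114 - 94*(-1/379) = -163114 + 94/379 = -61820112/379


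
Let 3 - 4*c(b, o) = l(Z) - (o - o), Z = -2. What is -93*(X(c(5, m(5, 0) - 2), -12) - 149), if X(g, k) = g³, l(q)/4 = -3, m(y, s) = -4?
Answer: 572973/64 ≈ 8952.7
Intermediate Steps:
l(q) = -12 (l(q) = 4*(-3) = -12)
c(b, o) = 15/4 (c(b, o) = ¾ - (-12 - (o - o))/4 = ¾ - (-12 - 1*0)/4 = ¾ - (-12 + 0)/4 = ¾ - ¼*(-12) = ¾ + 3 = 15/4)
-93*(X(c(5, m(5, 0) - 2), -12) - 149) = -93*((15/4)³ - 149) = -93*(3375/64 - 149) = -93*(-6161/64) = 572973/64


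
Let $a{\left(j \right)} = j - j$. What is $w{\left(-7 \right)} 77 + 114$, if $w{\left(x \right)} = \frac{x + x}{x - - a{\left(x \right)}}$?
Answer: $268$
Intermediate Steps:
$a{\left(j \right)} = 0$
$w{\left(x \right)} = 2$ ($w{\left(x \right)} = \frac{x + x}{x + \left(0 - \frac{0}{x}\right)} = \frac{2 x}{x + \left(0 - 0\right)} = \frac{2 x}{x + \left(0 + 0\right)} = \frac{2 x}{x + 0} = \frac{2 x}{x} = 2$)
$w{\left(-7 \right)} 77 + 114 = 2 \cdot 77 + 114 = 154 + 114 = 268$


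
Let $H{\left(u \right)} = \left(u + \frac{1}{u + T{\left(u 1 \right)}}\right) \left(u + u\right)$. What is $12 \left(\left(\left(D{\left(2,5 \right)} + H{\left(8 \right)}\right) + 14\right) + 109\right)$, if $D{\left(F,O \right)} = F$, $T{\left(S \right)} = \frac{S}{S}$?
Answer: $\frac{9172}{3} \approx 3057.3$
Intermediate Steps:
$T{\left(S \right)} = 1$
$H{\left(u \right)} = 2 u \left(u + \frac{1}{1 + u}\right)$ ($H{\left(u \right)} = \left(u + \frac{1}{u + 1}\right) \left(u + u\right) = \left(u + \frac{1}{1 + u}\right) 2 u = 2 u \left(u + \frac{1}{1 + u}\right)$)
$12 \left(\left(\left(D{\left(2,5 \right)} + H{\left(8 \right)}\right) + 14\right) + 109\right) = 12 \left(\left(\left(2 + 2 \cdot 8 \frac{1}{1 + 8} \left(1 + 8 + 8^{2}\right)\right) + 14\right) + 109\right) = 12 \left(\left(\left(2 + 2 \cdot 8 \cdot \frac{1}{9} \left(1 + 8 + 64\right)\right) + 14\right) + 109\right) = 12 \left(\left(\left(2 + 2 \cdot 8 \cdot \frac{1}{9} \cdot 73\right) + 14\right) + 109\right) = 12 \left(\left(\left(2 + \frac{1168}{9}\right) + 14\right) + 109\right) = 12 \left(\left(\frac{1186}{9} + 14\right) + 109\right) = 12 \left(\frac{1312}{9} + 109\right) = 12 \cdot \frac{2293}{9} = \frac{9172}{3}$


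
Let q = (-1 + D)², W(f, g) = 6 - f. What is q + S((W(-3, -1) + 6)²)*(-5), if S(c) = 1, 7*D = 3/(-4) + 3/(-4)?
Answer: -691/196 ≈ -3.5255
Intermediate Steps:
D = -3/14 (D = (3/(-4) + 3/(-4))/7 = (3*(-¼) + 3*(-¼))/7 = (-¾ - ¾)/7 = (⅐)*(-3/2) = -3/14 ≈ -0.21429)
q = 289/196 (q = (-1 - 3/14)² = (-17/14)² = 289/196 ≈ 1.4745)
q + S((W(-3, -1) + 6)²)*(-5) = 289/196 + 1*(-5) = 289/196 - 5 = -691/196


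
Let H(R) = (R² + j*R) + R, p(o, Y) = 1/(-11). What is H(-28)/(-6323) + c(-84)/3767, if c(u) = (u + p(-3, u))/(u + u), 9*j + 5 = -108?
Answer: -23112918571/132051100104 ≈ -0.17503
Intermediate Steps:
j = -113/9 (j = -5/9 + (⅑)*(-108) = -5/9 - 12 = -113/9 ≈ -12.556)
p(o, Y) = -1/11
c(u) = (-1/11 + u)/(2*u) (c(u) = (u - 1/11)/(u + u) = (-1/11 + u)/((2*u)) = (-1/11 + u)*(1/(2*u)) = (-1/11 + u)/(2*u))
H(R) = R² - 104*R/9 (H(R) = (R² - 113*R/9) + R = R² - 104*R/9)
H(-28)/(-6323) + c(-84)/3767 = ((⅑)*(-28)*(-104 + 9*(-28)))/(-6323) + ((1/22)*(-1 + 11*(-84))/(-84))/3767 = ((⅑)*(-28)*(-104 - 252))*(-1/6323) + ((1/22)*(-1/84)*(-1 - 924))*(1/3767) = ((⅑)*(-28)*(-356))*(-1/6323) + ((1/22)*(-1/84)*(-925))*(1/3767) = (9968/9)*(-1/6323) + (925/1848)*(1/3767) = -9968/56907 + 925/6961416 = -23112918571/132051100104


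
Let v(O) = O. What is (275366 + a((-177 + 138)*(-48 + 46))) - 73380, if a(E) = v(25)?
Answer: 202011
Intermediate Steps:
a(E) = 25
(275366 + a((-177 + 138)*(-48 + 46))) - 73380 = (275366 + 25) - 73380 = 275391 - 73380 = 202011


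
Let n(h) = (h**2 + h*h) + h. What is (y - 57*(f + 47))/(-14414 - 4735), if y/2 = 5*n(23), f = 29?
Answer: -6478/19149 ≈ -0.33829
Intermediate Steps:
n(h) = h + 2*h**2 (n(h) = (h**2 + h**2) + h = 2*h**2 + h = h + 2*h**2)
y = 10810 (y = 2*(5*(23*(1 + 2*23))) = 2*(5*(23*(1 + 46))) = 2*(5*(23*47)) = 2*(5*1081) = 2*5405 = 10810)
(y - 57*(f + 47))/(-14414 - 4735) = (10810 - 57*(29 + 47))/(-14414 - 4735) = (10810 - 57*76)/(-19149) = (10810 - 4332)*(-1/19149) = 6478*(-1/19149) = -6478/19149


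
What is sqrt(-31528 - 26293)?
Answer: I*sqrt(57821) ≈ 240.46*I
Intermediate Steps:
sqrt(-31528 - 26293) = sqrt(-57821) = I*sqrt(57821)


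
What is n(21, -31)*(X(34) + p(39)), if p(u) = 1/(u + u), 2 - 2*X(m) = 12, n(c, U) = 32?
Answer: -6224/39 ≈ -159.59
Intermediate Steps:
X(m) = -5 (X(m) = 1 - 1/2*12 = 1 - 6 = -5)
p(u) = 1/(2*u)
n(21, -31)*(X(34) + p(39)) = 32*(-5 + (1/2)/39) = 32*(-5 + (1/2)*(1/39)) = 32*(-5 + 1/78) = 32*(-389/78) = -6224/39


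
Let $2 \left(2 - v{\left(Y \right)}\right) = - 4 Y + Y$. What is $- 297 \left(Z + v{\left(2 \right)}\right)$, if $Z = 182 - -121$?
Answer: $-91476$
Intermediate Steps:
$v{\left(Y \right)} = 2 + \frac{3 Y}{2}$ ($v{\left(Y \right)} = 2 - \frac{- 4 Y + Y}{2} = 2 - \frac{\left(-3\right) Y}{2} = 2 + \frac{3 Y}{2}$)
$Z = 303$ ($Z = 182 + 121 = 303$)
$- 297 \left(Z + v{\left(2 \right)}\right) = - 297 \left(303 + \left(2 + \frac{3}{2} \cdot 2\right)\right) = - 297 \left(303 + \left(2 + 3\right)\right) = - 297 \left(303 + 5\right) = \left(-297\right) 308 = -91476$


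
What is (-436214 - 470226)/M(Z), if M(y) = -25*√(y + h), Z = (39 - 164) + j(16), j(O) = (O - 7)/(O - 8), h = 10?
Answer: -362576*I*√1822/4555 ≈ -3397.7*I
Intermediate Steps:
j(O) = (-7 + O)/(-8 + O)
Z = -991/8 (Z = (39 - 164) + (-7 + 16)/(-8 + 16) = -125 + 9/8 = -991/8 ≈ -123.88)
M(y) = -25*√(10 + y) (M(y) = -25*√(y + 10) = -25*√(10 + y))
(-436214 - 470226)/M(Z) = (-436214 - 470226)/((-25*√(10 - 991/8))) = -906440*2*I*√1822/22775 = -362576*I*√1822/4555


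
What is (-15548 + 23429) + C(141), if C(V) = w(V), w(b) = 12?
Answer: 7893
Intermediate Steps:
C(V) = 12
(-15548 + 23429) + C(141) = (-15548 + 23429) + 12 = 7881 + 12 = 7893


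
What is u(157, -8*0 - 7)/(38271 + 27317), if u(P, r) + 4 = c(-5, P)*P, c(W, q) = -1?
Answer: -161/65588 ≈ -0.0024547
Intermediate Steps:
u(P, r) = -4 - P
u(157, -8*0 - 7)/(38271 + 27317) = (-4 - 1*157)/(38271 + 27317) = (-4 - 157)/65588 = -161*1/65588 = -161/65588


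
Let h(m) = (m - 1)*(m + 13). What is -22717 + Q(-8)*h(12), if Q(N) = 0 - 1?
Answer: -22992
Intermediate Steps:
h(m) = (-1 + m)*(13 + m)
Q(N) = -1
-22717 + Q(-8)*h(12) = -22717 - (-13 + 12**2 + 12*12) = -22717 - (-13 + 144 + 144) = -22717 - 1*275 = -22717 - 275 = -22992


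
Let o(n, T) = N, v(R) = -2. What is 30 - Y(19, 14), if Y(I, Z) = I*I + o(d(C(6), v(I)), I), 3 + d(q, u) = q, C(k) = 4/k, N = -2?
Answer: -329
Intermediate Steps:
d(q, u) = -3 + q
o(n, T) = -2
Y(I, Z) = -2 + I² (Y(I, Z) = I*I - 2 = I² - 2 = -2 + I²)
30 - Y(19, 14) = 30 - (-2 + 19²) = 30 - (-2 + 361) = 30 - 1*359 = 30 - 359 = -329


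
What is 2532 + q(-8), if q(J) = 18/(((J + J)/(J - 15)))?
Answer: 20463/8 ≈ 2557.9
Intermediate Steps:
q(J) = 9*(-15 + J)/J (q(J) = 18/(((2*J)/(-15 + J))) = 18/((2*J/(-15 + J))) = 18*((-15 + J)/(2*J)) = 9*(-15 + J)/J)
2532 + q(-8) = 2532 + (9 - 135/(-8)) = 2532 + (9 - 135*(-1/8)) = 2532 + (9 + 135/8) = 2532 + 207/8 = 20463/8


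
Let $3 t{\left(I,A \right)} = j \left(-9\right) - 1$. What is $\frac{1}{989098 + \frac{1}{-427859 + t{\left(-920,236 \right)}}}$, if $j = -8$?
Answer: $\frac{1283506}{1269513217585} \approx 1.011 \cdot 10^{-6}$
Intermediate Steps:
$t{\left(I,A \right)} = \frac{71}{3}$ ($t{\left(I,A \right)} = \frac{\left(-8\right) \left(-9\right) - 1}{3} = \frac{72 - 1}{3} = \frac{1}{3} \cdot 71 = \frac{71}{3}$)
$\frac{1}{989098 + \frac{1}{-427859 + t{\left(-920,236 \right)}}} = \frac{1}{989098 + \frac{1}{-427859 + \frac{71}{3}}} = \frac{1}{989098 + \frac{1}{- \frac{1283506}{3}}} = \frac{1}{989098 - \frac{3}{1283506}} = \frac{1}{\frac{1269513217585}{1283506}} = \frac{1283506}{1269513217585}$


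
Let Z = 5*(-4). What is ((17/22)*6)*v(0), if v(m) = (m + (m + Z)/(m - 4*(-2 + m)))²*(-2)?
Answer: -1275/22 ≈ -57.955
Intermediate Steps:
Z = -20
v(m) = -2*(m + (-20 + m)/(8 - 3*m))² (v(m) = (m + (m - 20)/(m - 4*(-2 + m)))²*(-2) = (m + (-20 + m)/(m + (8 - 4*m)))²*(-2) = (m + (-20 + m)/(8 - 3*m))²*(-2) = -2*(m + (-20 + m)/(8 - 3*m))²)
((17/22)*6)*v(0) = ((17/22)*6)*(-2*(20 - 9*0 + 3*0²)²/(-8 + 3*0)²) = ((17*(1/22))*6)*(-2*(20 + 0 + 3*0)²/(-8 + 0)²) = ((17/22)*6)*(-2*(20 + 0 + 0)²/(-8)²) = 51*(-2*1/64*20²)/11 = 51*(-2*1/64*400)/11 = (51/11)*(-25/2) = -1275/22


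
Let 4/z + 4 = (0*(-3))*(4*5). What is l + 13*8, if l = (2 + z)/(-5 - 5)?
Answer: 1039/10 ≈ 103.90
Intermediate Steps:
z = -1 (z = 4/(-4 + (0*(-3))*(4*5)) = 4/(-4 + 0*20) = 4/(-4 + 0) = 4/(-4) = 4*(-¼) = -1)
l = -⅒ (l = (2 - 1)/(-5 - 5) = 1/(-10) = 1*(-⅒) = -⅒ ≈ -0.10000)
l + 13*8 = -⅒ + 13*8 = -⅒ + 104 = 1039/10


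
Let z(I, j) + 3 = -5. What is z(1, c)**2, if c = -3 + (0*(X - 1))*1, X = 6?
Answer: 64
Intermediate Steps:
c = -3 (c = -3 + (0*(6 - 1))*1 = -3 + (0*5)*1 = -3 + 0*1 = -3 + 0 = -3)
z(I, j) = -8 (z(I, j) = -3 - 5 = -8)
z(1, c)**2 = (-8)**2 = 64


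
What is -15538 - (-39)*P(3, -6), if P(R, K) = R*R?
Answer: -15187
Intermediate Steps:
P(R, K) = R²
-15538 - (-39)*P(3, -6) = -15538 - (-39)*3² = -15538 - (-39)*9 = -15538 - 1*(-351) = -15538 + 351 = -15187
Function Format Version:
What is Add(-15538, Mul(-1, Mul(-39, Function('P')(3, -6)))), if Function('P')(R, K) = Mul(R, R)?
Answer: -15187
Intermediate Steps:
Function('P')(R, K) = Pow(R, 2)
Add(-15538, Mul(-1, Mul(-39, Function('P')(3, -6)))) = Add(-15538, Mul(-1, Mul(-39, Pow(3, 2)))) = Add(-15538, Mul(-1, Mul(-39, 9))) = Add(-15538, Mul(-1, -351)) = Add(-15538, 351) = -15187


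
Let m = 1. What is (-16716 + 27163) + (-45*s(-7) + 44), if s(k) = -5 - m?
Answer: 10761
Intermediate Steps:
s(k) = -6 (s(k) = -5 - 1*1 = -5 - 1 = -6)
(-16716 + 27163) + (-45*s(-7) + 44) = (-16716 + 27163) + (-45*(-6) + 44) = 10447 + (270 + 44) = 10447 + 314 = 10761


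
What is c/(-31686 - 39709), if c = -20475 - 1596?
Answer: 22071/71395 ≈ 0.30914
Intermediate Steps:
c = -22071
c/(-31686 - 39709) = -22071/(-31686 - 39709) = -22071/(-71395) = -22071*(-1/71395) = 22071/71395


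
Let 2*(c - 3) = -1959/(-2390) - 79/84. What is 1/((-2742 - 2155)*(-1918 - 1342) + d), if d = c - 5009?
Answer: 200760/3203971790513 ≈ 6.2660e-8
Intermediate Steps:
c = 590153/200760 (c = 3 + (-1959/(-2390) - 79/84)/2 = 3 + (-1959*(-1/2390) - 79*1/84)/2 = 3 + (1959/2390 - 79/84)/2 = 3 + (½)*(-12127/100380) = 3 - 12127/200760 = 590153/200760 ≈ 2.9396)
d = -1005016687/200760 (d = 590153/200760 - 5009 = -1005016687/200760 ≈ -5006.1)
1/((-2742 - 2155)*(-1918 - 1342) + d) = 1/((-2742 - 2155)*(-1918 - 1342) - 1005016687/200760) = 1/(-4897*(-3260) - 1005016687/200760) = 1/(15964220 - 1005016687/200760) = 1/(3203971790513/200760) = 200760/3203971790513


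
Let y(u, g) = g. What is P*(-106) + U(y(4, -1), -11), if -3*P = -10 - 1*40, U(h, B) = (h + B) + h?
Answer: -5339/3 ≈ -1779.7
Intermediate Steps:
U(h, B) = B + 2*h (U(h, B) = (B + h) + h = B + 2*h)
P = 50/3 (P = -(-10 - 1*40)/3 = -(-10 - 40)/3 = -1/3*(-50) = 50/3 ≈ 16.667)
P*(-106) + U(y(4, -1), -11) = (50/3)*(-106) + (-11 + 2*(-1)) = -5300/3 + (-11 - 2) = -5300/3 - 13 = -5339/3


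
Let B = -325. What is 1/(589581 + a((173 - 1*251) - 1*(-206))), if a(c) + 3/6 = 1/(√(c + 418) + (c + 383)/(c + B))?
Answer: 49356361703614/29099548648802639465 - 155236*√546/29099548648802639465 ≈ 1.6961e-6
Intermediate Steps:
a(c) = -½ + 1/(√(418 + c) + (383 + c)/(-325 + c)) (a(c) = -½ + 1/(√(c + 418) + (c + 383)/(c - 325)) = -½ + 1/(√(418 + c) + (383 + c)/(-325 + c)))
1/(589581 + a((173 - 1*251) - 1*(-206))) = 1/(589581 + (-1033 + ((173 - 1*251) - 1*(-206)) + 325*√(418 + ((173 - 1*251) - 1*(-206))) - ((173 - 1*251) - 1*(-206))*√(418 + ((173 - 1*251) - 1*(-206))))/(2*(383 + ((173 - 1*251) - 1*(-206)) - 325*√(418 + ((173 - 1*251) - 1*(-206))) + ((173 - 1*251) - 1*(-206))*√(418 + ((173 - 1*251) - 1*(-206)))))) = 1/(589581 + (-1033 + ((173 - 251) + 206) + 325*√(418 + ((173 - 251) + 206)) - ((173 - 251) + 206)*√(418 + ((173 - 251) + 206)))/(2*(383 + ((173 - 251) + 206) - 325*√(418 + ((173 - 251) + 206)) + ((173 - 251) + 206)*√(418 + ((173 - 251) + 206))))) = 1/(589581 + (-1033 + (-78 + 206) + 325*√(418 + (-78 + 206)) - (-78 + 206)*√(418 + (-78 + 206)))/(2*(383 + (-78 + 206) - 325*√(418 + (-78 + 206)) + (-78 + 206)*√(418 + (-78 + 206))))) = 1/(589581 + (-1033 + 128 + 325*√(418 + 128) - 1*128*√(418 + 128))/(2*(383 + 128 - 325*√(418 + 128) + 128*√(418 + 128)))) = 1/(589581 + (-1033 + 128 + 325*√546 - 1*128*√546)/(2*(383 + 128 - 325*√546 + 128*√546))) = 1/(589581 + (-1033 + 128 + 325*√546 - 128*√546)/(2*(511 - 197*√546))) = 1/(589581 + (-905 + 197*√546)/(2*(511 - 197*√546)))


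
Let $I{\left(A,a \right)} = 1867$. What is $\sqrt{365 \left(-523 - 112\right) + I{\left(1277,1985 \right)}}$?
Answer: $14 i \sqrt{1173} \approx 479.49 i$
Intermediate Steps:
$\sqrt{365 \left(-523 - 112\right) + I{\left(1277,1985 \right)}} = \sqrt{365 \left(-523 - 112\right) + 1867} = \sqrt{365 \left(-635\right) + 1867} = \sqrt{-231775 + 1867} = \sqrt{-229908} = 14 i \sqrt{1173}$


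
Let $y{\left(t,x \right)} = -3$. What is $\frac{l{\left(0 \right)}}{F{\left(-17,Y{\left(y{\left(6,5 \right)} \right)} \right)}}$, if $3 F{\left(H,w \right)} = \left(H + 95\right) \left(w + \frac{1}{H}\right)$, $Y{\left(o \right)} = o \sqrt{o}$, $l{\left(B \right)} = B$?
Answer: $0$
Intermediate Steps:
$Y{\left(o \right)} = o^{\frac{3}{2}}$
$F{\left(H,w \right)} = \frac{\left(95 + H\right) \left(w + \frac{1}{H}\right)}{3}$ ($F{\left(H,w \right)} = \frac{\left(H + 95\right) \left(w + \frac{1}{H}\right)}{3} = \frac{\left(95 + H\right) \left(w + \frac{1}{H}\right)}{3}$)
$\frac{l{\left(0 \right)}}{F{\left(-17,Y{\left(y{\left(6,5 \right)} \right)} \right)}} = \frac{0}{\frac{1}{3} \frac{1}{-17} \left(95 - 17 \left(1 + 95 \left(-3\right)^{\frac{3}{2}} - 17 \left(-3\right)^{\frac{3}{2}}\right)\right)} = \frac{0}{\frac{1}{3} \left(- \frac{1}{17}\right) \left(95 - 17 \left(1 + 95 \left(- 3 i \sqrt{3}\right) - 17 \left(- 3 i \sqrt{3}\right)\right)\right)} = \frac{0}{\frac{1}{3} \left(- \frac{1}{17}\right) \left(95 - 17 \left(1 - 285 i \sqrt{3} + 51 i \sqrt{3}\right)\right)} = \frac{0}{\frac{1}{3} \left(- \frac{1}{17}\right) \left(95 - 17 \left(1 - 234 i \sqrt{3}\right)\right)} = \frac{0}{\frac{1}{3} \left(- \frac{1}{17}\right) \left(95 - \left(17 - 3978 i \sqrt{3}\right)\right)} = \frac{0}{\frac{1}{3} \left(- \frac{1}{17}\right) \left(78 + 3978 i \sqrt{3}\right)} = \frac{0}{- \frac{26}{17} - 78 i \sqrt{3}} = 0$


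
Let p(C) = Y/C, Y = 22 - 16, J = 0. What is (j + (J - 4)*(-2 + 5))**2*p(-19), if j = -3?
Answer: -1350/19 ≈ -71.053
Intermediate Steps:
Y = 6
p(C) = 6/C
(j + (J - 4)*(-2 + 5))**2*p(-19) = (-3 + (0 - 4)*(-2 + 5))**2*(6/(-19)) = (-3 - 4*3)**2*(6*(-1/19)) = (-3 - 12)**2*(-6/19) = (-15)**2*(-6/19) = 225*(-6/19) = -1350/19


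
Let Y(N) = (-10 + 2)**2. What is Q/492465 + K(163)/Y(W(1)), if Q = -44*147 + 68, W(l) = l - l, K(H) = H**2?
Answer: 2616778597/6303552 ≈ 415.13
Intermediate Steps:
W(l) = 0
Q = -6400 (Q = -6468 + 68 = -6400)
Y(N) = 64 (Y(N) = (-8)**2 = 64)
Q/492465 + K(163)/Y(W(1)) = -6400/492465 + 163**2/64 = -6400*1/492465 + 26569*(1/64) = -1280/98493 + 26569/64 = 2616778597/6303552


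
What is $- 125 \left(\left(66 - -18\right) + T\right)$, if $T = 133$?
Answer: $-27125$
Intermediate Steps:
$- 125 \left(\left(66 - -18\right) + T\right) = - 125 \left(\left(66 - -18\right) + 133\right) = - 125 \left(\left(66 + 18\right) + 133\right) = - 125 \left(84 + 133\right) = \left(-125\right) 217 = -27125$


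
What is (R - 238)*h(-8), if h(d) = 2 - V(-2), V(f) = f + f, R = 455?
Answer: 1302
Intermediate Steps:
V(f) = 2*f
h(d) = 6 (h(d) = 2 - 2*(-2) = 2 - 1*(-4) = 2 + 4 = 6)
(R - 238)*h(-8) = (455 - 238)*6 = 217*6 = 1302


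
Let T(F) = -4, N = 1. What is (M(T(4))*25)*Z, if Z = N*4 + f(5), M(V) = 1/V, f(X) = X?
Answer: -225/4 ≈ -56.250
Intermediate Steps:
Z = 9 (Z = 1*4 + 5 = 4 + 5 = 9)
(M(T(4))*25)*Z = (25/(-4))*9 = -¼*25*9 = -25/4*9 = -225/4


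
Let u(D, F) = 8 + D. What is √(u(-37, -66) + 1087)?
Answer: 23*√2 ≈ 32.527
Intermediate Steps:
√(u(-37, -66) + 1087) = √((8 - 37) + 1087) = √(-29 + 1087) = √1058 = 23*√2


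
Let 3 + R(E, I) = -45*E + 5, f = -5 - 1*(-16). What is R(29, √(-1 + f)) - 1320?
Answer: -2623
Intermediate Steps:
f = 11 (f = -5 + 16 = 11)
R(E, I) = 2 - 45*E (R(E, I) = -3 + (-45*E + 5) = -3 + (5 - 45*E) = 2 - 45*E)
R(29, √(-1 + f)) - 1320 = (2 - 45*29) - 1320 = (2 - 1305) - 1320 = -1303 - 1320 = -2623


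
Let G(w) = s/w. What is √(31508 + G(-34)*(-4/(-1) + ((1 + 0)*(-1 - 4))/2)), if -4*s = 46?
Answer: √145695338/68 ≈ 177.51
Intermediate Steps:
s = -23/2 (s = -¼*46 = -23/2 ≈ -11.500)
G(w) = -23/(2*w)
√(31508 + G(-34)*(-4/(-1) + ((1 + 0)*(-1 - 4))/2)) = √(31508 + (-23/2/(-34))*(-4/(-1) + ((1 + 0)*(-1 - 4))/2)) = √(31508 + (-23/2*(-1/34))*(-4*(-1) + (1*(-5))*(½))) = √(31508 + 23*(4 - 5*½)/68) = √(31508 + 23*(4 - 5/2)/68) = √(31508 + (23/68)*(3/2)) = √(31508 + 69/136) = √(4285157/136) = √145695338/68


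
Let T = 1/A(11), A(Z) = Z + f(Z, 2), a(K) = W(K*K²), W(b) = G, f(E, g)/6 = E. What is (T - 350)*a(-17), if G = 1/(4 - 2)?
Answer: -26949/154 ≈ -174.99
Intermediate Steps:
f(E, g) = 6*E
G = ½ (G = 1/2 = 1*(½) = ½ ≈ 0.50000)
W(b) = ½
a(K) = ½
A(Z) = 7*Z (A(Z) = Z + 6*Z = 7*Z)
T = 1/77 (T = 1/(7*11) = 1/77 ≈ 0.012987)
(T - 350)*a(-17) = (1/77 - 350)*(½) = -26949/77*½ = -26949/154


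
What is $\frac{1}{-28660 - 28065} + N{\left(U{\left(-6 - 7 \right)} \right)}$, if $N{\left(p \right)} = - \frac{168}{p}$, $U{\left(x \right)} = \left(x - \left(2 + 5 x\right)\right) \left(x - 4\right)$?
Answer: $\frac{190579}{964325} \approx 0.19763$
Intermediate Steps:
$U{\left(x \right)} = \left(-4 + x\right) \left(-2 - 4 x\right)$ ($U{\left(x \right)} = \left(x - \left(2 + 5 x\right)\right) \left(-4 + x\right) = \left(-2 - 4 x\right) \left(-4 + x\right) = \left(-4 + x\right) \left(-2 - 4 x\right)$)
$\frac{1}{-28660 - 28065} + N{\left(U{\left(-6 - 7 \right)} \right)} = \frac{1}{-28660 - 28065} - \frac{168}{8 - 4 \left(-6 - 7\right)^{2} + 14 \left(-6 - 7\right)} = \frac{1}{-56725} - \frac{168}{8 - 4 \left(-6 - 7\right)^{2} + 14 \left(-6 - 7\right)} = - \frac{1}{56725} - \frac{168}{8 - 4 \left(-13\right)^{2} + 14 \left(-13\right)} = - \frac{1}{56725} - \frac{168}{8 - 676 - 182} = - \frac{1}{56725} - \frac{168}{-850} = - \frac{1}{56725} - - \frac{84}{425} = - \frac{1}{56725} + \frac{84}{425} = \frac{190579}{964325}$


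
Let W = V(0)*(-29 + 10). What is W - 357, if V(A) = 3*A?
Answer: -357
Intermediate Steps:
W = 0 (W = (3*0)*(-29 + 10) = 0*(-19) = 0)
W - 357 = 0 - 357 = -357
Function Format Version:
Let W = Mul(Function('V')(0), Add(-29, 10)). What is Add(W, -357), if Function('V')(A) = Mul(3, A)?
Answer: -357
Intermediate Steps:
W = 0 (W = Mul(Mul(3, 0), Add(-29, 10)) = Mul(0, -19) = 0)
Add(W, -357) = Add(0, -357) = -357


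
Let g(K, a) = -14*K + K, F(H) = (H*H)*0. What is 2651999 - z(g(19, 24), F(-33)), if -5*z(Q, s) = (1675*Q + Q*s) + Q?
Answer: 12846023/5 ≈ 2.5692e+6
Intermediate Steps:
F(H) = 0 (F(H) = H²*0 = 0)
g(K, a) = -13*K
z(Q, s) = -1676*Q/5 - Q*s/5 (z(Q, s) = -((1675*Q + Q*s) + Q)/5 = -(1676*Q + Q*s)/5 = -1676*Q/5 - Q*s/5)
2651999 - z(g(19, 24), F(-33)) = 2651999 - (-1)*(-13*19)*(1676 + 0)/5 = 2651999 - (-1)*(-247)*1676/5 = 2651999 - 1*413972/5 = 2651999 - 413972/5 = 12846023/5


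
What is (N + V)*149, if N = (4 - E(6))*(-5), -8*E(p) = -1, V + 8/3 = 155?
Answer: 475459/24 ≈ 19811.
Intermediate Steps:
V = 457/3 (V = -8/3 + 155 = 457/3 ≈ 152.33)
E(p) = 1/8 (E(p) = -1/8*(-1) = 1/8)
N = -155/8 (N = (4 - 1*1/8)*(-5) = (4 - 1/8)*(-5) = (31/8)*(-5) = -155/8 ≈ -19.375)
(N + V)*149 = (-155/8 + 457/3)*149 = (3191/24)*149 = 475459/24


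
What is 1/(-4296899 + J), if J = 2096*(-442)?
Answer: -1/5223331 ≈ -1.9145e-7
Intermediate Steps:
J = -926432
1/(-4296899 + J) = 1/(-4296899 - 926432) = 1/(-5223331) = -1/5223331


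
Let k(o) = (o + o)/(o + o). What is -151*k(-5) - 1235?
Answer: -1386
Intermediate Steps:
k(o) = 1 (k(o) = (2*o)/((2*o)) = (2*o)*(1/(2*o)) = 1)
-151*k(-5) - 1235 = -151*1 - 1235 = -151 - 1235 = -1386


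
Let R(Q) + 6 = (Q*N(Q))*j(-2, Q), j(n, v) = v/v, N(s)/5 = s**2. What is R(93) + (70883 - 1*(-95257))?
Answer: 4187919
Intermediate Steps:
N(s) = 5*s**2
j(n, v) = 1
R(Q) = -6 + 5*Q**3 (R(Q) = -6 + (Q*(5*Q**2))*1 = -6 + (5*Q**3)*1 = -6 + 5*Q**3)
R(93) + (70883 - 1*(-95257)) = (-6 + 5*93**3) + (70883 - 1*(-95257)) = (-6 + 5*804357) + (70883 + 95257) = (-6 + 4021785) + 166140 = 4021779 + 166140 = 4187919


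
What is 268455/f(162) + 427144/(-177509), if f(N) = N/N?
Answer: 47652751451/177509 ≈ 2.6845e+5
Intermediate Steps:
f(N) = 1
268455/f(162) + 427144/(-177509) = 268455/1 + 427144/(-177509) = 268455*1 + 427144*(-1/177509) = 268455 - 427144/177509 = 47652751451/177509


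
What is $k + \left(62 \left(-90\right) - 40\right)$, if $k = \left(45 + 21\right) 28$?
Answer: $-3772$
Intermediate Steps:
$k = 1848$ ($k = 66 \cdot 28 = 1848$)
$k + \left(62 \left(-90\right) - 40\right) = 1848 + \left(62 \left(-90\right) - 40\right) = 1848 - 5620 = -3772$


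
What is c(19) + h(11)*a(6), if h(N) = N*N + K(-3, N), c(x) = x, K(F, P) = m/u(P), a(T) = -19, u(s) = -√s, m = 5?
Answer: -2280 + 95*√11/11 ≈ -2251.4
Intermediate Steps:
K(F, P) = -5/√P (K(F, P) = 5/((-√P)) = 5*(-1/√P) = -5/√P)
h(N) = N² - 5/√N (h(N) = N*N - 5/√N = N² - 5/√N)
c(19) + h(11)*a(6) = 19 + (11² - 5*√11/11)*(-19) = 19 + (121 - 5*√11/11)*(-19) = 19 + (-2299 + 95*√11/11) = -2280 + 95*√11/11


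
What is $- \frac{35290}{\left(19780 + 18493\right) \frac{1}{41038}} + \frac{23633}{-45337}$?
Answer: $- \frac{65659354259549}{1735183001} \approx -37840.0$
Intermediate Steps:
$- \frac{35290}{\left(19780 + 18493\right) \frac{1}{41038}} + \frac{23633}{-45337} = - \frac{35290}{38273 \cdot \frac{1}{41038}} + 23633 \left(- \frac{1}{45337}\right) = - \frac{35290}{\frac{38273}{41038}} - \frac{23633}{45337} = \left(-35290\right) \frac{41038}{38273} - \frac{23633}{45337} = - \frac{1448231020}{38273} - \frac{23633}{45337} = - \frac{65659354259549}{1735183001}$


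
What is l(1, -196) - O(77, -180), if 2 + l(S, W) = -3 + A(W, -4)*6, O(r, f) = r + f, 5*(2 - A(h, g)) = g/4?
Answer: 556/5 ≈ 111.20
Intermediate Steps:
A(h, g) = 2 - g/20 (A(h, g) = 2 - g/(5*4) = 2 - g/20)
O(r, f) = f + r
l(S, W) = 41/5 (l(S, W) = -2 + (-3 + (2 - 1/20*(-4))*6) = -2 + (-3 + (2 + ⅕)*6) = -2 + (-3 + (11/5)*6) = -2 + (-3 + 66/5) = -2 + 51/5 = 41/5)
l(1, -196) - O(77, -180) = 41/5 - (-180 + 77) = 41/5 - 1*(-103) = 41/5 + 103 = 556/5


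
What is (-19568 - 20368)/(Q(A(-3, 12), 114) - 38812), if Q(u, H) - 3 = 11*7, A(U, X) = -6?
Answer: 9984/9683 ≈ 1.0311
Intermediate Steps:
Q(u, H) = 80 (Q(u, H) = 3 + 11*7 = 3 + 77 = 80)
(-19568 - 20368)/(Q(A(-3, 12), 114) - 38812) = (-19568 - 20368)/(80 - 38812) = -39936/(-38732) = -39936*(-1/38732) = 9984/9683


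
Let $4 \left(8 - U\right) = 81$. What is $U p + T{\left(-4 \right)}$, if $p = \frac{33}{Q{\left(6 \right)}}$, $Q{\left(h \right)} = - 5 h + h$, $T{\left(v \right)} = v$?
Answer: $\frac{411}{32} \approx 12.844$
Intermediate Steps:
$U = - \frac{49}{4}$ ($U = 8 - \frac{81}{4} = - \frac{49}{4} \approx -12.25$)
$Q{\left(h \right)} = - 4 h$
$p = - \frac{11}{8}$ ($p = \frac{33}{\left(-4\right) 6} = \frac{33}{-24} = 33 \left(- \frac{1}{24}\right) = - \frac{11}{8} \approx -1.375$)
$U p + T{\left(-4 \right)} = \left(- \frac{49}{4}\right) \left(- \frac{11}{8}\right) - 4 = \frac{539}{32} - 4 = \frac{411}{32}$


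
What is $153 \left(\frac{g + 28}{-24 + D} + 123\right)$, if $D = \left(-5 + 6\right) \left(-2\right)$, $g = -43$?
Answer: $\frac{491589}{26} \approx 18907.0$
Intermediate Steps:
$D = -2$ ($D = 1 \left(-2\right) = -2$)
$153 \left(\frac{g + 28}{-24 + D} + 123\right) = 153 \left(\frac{-43 + 28}{-24 - 2} + 123\right) = 153 \left(- \frac{15}{-26} + 123\right) = 153 \left(\left(-15\right) \left(- \frac{1}{26}\right) + 123\right) = 153 \left(\frac{15}{26} + 123\right) = 153 \cdot \frac{3213}{26} = \frac{491589}{26}$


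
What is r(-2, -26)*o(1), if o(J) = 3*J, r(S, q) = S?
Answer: -6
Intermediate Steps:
r(-2, -26)*o(1) = -6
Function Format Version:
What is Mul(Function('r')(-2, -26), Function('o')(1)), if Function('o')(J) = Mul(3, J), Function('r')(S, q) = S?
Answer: -6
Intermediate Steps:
Mul(Function('r')(-2, -26), Function('o')(1)) = Mul(-2, Mul(3, 1)) = Mul(-2, 3) = -6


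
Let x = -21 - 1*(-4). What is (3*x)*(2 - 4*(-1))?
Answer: -306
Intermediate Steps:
x = -17 (x = -21 + 4 = -17)
(3*x)*(2 - 4*(-1)) = (3*(-17))*(2 - 4*(-1)) = -51*(2 + 4) = -51*6 = -306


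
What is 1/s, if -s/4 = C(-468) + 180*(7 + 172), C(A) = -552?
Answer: -1/126672 ≈ -7.8944e-6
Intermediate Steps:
s = -126672 (s = -4*(-552 + 180*(7 + 172)) = -4*(-552 + 180*179) = -4*(-552 + 32220) = -4*31668 = -126672)
1/s = 1/(-126672) = -1/126672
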